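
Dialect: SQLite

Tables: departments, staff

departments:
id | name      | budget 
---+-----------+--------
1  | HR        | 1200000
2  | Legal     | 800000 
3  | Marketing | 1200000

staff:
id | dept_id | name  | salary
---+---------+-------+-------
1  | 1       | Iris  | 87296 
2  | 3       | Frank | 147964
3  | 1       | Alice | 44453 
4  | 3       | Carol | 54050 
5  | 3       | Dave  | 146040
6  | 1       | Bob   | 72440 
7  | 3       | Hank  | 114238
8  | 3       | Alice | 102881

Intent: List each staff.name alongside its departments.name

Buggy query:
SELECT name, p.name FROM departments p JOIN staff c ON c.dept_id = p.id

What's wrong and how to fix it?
Bug: 'name' exists in both joined tables, so the database can't tell which one is meant

Fix: Qualify the column with its table alias (c.name)

Corrected query:
SELECT c.name, p.name FROM departments p JOIN staff c ON c.dept_id = p.id

Result:
name  | name     
------+----------
Iris  | HR       
Frank | Marketing
Alice | HR       
Carol | Marketing
Dave  | Marketing
Bob   | HR       
Hank  | Marketing
Alice | Marketing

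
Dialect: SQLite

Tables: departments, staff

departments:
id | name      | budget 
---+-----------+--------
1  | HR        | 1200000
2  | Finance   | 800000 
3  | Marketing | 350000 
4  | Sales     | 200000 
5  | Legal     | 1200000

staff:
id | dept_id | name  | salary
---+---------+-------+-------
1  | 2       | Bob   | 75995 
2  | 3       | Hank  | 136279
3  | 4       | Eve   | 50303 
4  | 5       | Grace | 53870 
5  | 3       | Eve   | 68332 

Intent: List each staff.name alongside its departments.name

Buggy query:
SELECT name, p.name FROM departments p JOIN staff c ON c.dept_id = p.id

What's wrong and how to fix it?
Bug: 'name' exists in both joined tables, so the database can't tell which one is meant

Fix: Qualify the column with its table alias (c.name)

Corrected query:
SELECT c.name, p.name FROM departments p JOIN staff c ON c.dept_id = p.id

Result:
name  | name     
------+----------
Bob   | Finance  
Hank  | Marketing
Eve   | Sales    
Grace | Legal    
Eve   | Marketing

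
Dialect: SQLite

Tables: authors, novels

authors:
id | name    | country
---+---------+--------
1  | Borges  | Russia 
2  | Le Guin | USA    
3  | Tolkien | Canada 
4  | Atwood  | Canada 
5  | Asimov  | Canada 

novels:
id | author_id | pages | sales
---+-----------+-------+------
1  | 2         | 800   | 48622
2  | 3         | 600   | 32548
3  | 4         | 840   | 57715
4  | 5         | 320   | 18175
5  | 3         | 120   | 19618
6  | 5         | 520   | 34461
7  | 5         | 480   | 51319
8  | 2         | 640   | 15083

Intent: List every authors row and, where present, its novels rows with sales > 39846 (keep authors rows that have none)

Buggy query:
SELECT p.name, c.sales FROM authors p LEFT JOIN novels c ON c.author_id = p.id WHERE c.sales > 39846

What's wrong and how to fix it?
Bug: Filtering c.sales in WHERE discards the NULL rows produced by LEFT JOIN, turning it into an inner join

Fix: Move the right-table condition into the ON clause so unmatched parents are kept

Corrected query:
SELECT p.name, c.sales FROM authors p LEFT JOIN novels c ON c.author_id = p.id AND c.sales > 39846

Result:
name    | sales
--------+------
Borges  | NULL 
Le Guin | 48622
Tolkien | NULL 
Atwood  | 57715
Asimov  | 51319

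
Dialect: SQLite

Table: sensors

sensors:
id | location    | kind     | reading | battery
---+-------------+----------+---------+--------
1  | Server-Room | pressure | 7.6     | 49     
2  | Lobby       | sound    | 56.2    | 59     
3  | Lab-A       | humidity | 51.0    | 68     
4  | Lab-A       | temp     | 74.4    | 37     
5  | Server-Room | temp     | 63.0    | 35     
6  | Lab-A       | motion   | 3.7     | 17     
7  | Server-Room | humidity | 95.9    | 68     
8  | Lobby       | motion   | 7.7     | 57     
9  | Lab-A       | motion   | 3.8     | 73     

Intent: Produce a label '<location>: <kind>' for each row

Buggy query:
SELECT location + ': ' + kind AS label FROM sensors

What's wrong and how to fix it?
Bug: '+' is numeric addition; on text columns SQLite converts them to 0 instead of concatenating

Fix: Replace + with || to concatenate text

Corrected query:
SELECT location || ': ' || kind AS label FROM sensors

Result:
label                
---------------------
Server-Room: pressure
Lobby: sound         
Lab-A: humidity      
Lab-A: temp          
Server-Room: temp    
Lab-A: motion        
Server-Room: humidity
Lobby: motion        
Lab-A: motion        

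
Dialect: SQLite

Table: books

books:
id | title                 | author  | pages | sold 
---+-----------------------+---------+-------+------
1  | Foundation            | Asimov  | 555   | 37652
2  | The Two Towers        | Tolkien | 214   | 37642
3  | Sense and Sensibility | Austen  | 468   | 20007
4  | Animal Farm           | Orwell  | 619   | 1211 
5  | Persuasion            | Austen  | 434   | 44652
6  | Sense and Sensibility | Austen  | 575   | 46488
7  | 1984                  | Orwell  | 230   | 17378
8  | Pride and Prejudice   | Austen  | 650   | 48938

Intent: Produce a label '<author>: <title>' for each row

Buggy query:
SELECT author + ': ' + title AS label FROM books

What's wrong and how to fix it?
Bug: SQLite uses || for string concatenation; + coerces text to numbers (yielding 0)

Fix: Use the || operator for string concatenation

Corrected query:
SELECT author || ': ' || title AS label FROM books

Result:
label                        
-----------------------------
Asimov: Foundation           
Tolkien: The Two Towers      
Austen: Sense and Sensibility
Orwell: Animal Farm          
Austen: Persuasion           
Austen: Sense and Sensibility
Orwell: 1984                 
Austen: Pride and Prejudice  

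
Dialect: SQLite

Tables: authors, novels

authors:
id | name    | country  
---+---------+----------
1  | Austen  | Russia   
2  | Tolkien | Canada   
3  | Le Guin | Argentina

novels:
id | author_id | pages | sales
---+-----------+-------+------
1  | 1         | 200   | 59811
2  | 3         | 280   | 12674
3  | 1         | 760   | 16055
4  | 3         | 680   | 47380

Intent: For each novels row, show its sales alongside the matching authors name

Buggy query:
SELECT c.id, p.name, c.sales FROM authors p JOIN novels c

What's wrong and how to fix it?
Bug: Missing join condition: each novels row is matched to all authors rows instead of just its own

Fix: Specify the join condition linking the foreign key to the parent id

Corrected query:
SELECT c.id, p.name, c.sales FROM authors p JOIN novels c ON c.author_id = p.id

Result:
id | name    | sales
---+---------+------
1  | Austen  | 59811
2  | Le Guin | 12674
3  | Austen  | 16055
4  | Le Guin | 47380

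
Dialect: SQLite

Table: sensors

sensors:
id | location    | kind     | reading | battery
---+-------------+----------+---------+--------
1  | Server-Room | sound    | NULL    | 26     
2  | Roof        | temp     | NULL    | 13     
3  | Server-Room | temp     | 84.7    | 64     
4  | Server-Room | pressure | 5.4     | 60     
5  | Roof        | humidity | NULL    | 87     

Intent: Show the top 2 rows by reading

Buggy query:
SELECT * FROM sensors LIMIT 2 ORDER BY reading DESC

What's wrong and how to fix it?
Bug: LIMIT must come after ORDER BY

Fix: Sort with ORDER BY, then apply LIMIT

Corrected query:
SELECT * FROM sensors ORDER BY reading DESC LIMIT 2

Result:
id | location    | kind     | reading | battery
---+-------------+----------+---------+--------
3  | Server-Room | temp     | 84.7    | 64     
4  | Server-Room | pressure | 5.4     | 60     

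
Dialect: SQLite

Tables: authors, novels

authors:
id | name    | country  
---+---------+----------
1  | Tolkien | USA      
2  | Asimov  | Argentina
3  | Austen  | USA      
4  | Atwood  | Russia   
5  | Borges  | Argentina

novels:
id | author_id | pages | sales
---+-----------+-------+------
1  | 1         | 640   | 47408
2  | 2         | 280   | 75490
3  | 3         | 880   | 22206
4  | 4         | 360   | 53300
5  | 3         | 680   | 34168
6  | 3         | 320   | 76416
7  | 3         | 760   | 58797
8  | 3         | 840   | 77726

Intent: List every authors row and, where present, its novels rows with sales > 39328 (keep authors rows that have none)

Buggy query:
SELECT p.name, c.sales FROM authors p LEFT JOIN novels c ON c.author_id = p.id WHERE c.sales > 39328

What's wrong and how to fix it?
Bug: Filtering c.sales in WHERE discards the NULL rows produced by LEFT JOIN, turning it into an inner join

Fix: Move the right-table condition into the ON clause so unmatched parents are kept

Corrected query:
SELECT p.name, c.sales FROM authors p LEFT JOIN novels c ON c.author_id = p.id AND c.sales > 39328

Result:
name    | sales
--------+------
Tolkien | 47408
Asimov  | 75490
Austen  | 58797
Austen  | 76416
Austen  | 77726
Atwood  | 53300
Borges  | NULL 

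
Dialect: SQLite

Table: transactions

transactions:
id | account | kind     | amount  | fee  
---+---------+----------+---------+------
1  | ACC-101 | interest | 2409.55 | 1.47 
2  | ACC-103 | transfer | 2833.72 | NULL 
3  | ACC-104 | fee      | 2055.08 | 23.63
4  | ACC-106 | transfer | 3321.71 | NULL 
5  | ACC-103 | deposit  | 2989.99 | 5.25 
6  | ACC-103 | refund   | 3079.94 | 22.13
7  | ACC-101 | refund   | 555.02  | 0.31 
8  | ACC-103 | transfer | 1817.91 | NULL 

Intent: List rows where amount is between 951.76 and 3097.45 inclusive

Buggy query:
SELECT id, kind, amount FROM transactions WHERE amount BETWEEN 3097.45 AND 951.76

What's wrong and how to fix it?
Bug: BETWEEN expects the lower bound first; with 3097.45 AND 951.76 the range is empty

Fix: Swap the bounds so the smaller value comes first

Corrected query:
SELECT id, kind, amount FROM transactions WHERE amount BETWEEN 951.76 AND 3097.45

Result:
id | kind     | amount 
---+----------+--------
1  | interest | 2409.55
2  | transfer | 2833.72
3  | fee      | 2055.08
5  | deposit  | 2989.99
6  | refund   | 3079.94
8  | transfer | 1817.91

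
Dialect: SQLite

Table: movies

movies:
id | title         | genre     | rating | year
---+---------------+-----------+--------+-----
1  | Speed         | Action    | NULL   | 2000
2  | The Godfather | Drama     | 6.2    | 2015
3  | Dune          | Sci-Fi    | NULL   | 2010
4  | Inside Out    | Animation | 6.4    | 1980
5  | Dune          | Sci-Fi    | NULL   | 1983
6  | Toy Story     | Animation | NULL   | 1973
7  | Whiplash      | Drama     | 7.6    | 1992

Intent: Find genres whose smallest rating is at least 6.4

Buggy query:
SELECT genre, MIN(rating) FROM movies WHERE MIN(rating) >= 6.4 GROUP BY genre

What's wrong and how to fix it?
Bug: Aggregates like MIN are computed per group after WHERE runs

Fix: Replace WHERE with HAVING after the GROUP BY

Corrected query:
SELECT genre, MIN(rating) FROM movies GROUP BY genre HAVING MIN(rating) >= 6.4

Result:
genre     | MIN(rating)
----------+------------
Animation | 6.4        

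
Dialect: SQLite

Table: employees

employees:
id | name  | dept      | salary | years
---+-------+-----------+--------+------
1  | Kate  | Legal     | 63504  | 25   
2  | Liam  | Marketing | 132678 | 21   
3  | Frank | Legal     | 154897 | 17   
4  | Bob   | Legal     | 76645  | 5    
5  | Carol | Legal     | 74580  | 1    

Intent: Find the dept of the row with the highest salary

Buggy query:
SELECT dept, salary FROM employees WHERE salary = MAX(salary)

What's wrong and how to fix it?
Bug: MAX(salary) is an aggregate and cannot be used directly in WHERE

Fix: Wrap MAX in a scalar subquery so WHERE compares against a single value

Corrected query:
SELECT dept, salary FROM employees WHERE salary = (SELECT MAX(salary) FROM employees)

Result:
dept  | salary
------+-------
Legal | 154897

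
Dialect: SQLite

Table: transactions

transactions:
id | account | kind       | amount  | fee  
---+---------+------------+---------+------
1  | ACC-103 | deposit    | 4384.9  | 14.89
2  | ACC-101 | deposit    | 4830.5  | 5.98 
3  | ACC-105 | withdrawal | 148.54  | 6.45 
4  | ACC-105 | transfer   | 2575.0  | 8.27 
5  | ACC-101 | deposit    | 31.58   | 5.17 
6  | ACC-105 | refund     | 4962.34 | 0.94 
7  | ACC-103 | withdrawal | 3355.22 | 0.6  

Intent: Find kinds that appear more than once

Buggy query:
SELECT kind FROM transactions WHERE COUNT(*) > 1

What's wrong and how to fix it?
Bug: WHERE can't reference COUNT(*); aggregates are computed after WHERE

Fix: GROUP BY kind, then filter groups with HAVING COUNT(*) > 1

Corrected query:
SELECT kind FROM transactions GROUP BY kind HAVING COUNT(*) > 1

Result:
kind      
----------
deposit   
withdrawal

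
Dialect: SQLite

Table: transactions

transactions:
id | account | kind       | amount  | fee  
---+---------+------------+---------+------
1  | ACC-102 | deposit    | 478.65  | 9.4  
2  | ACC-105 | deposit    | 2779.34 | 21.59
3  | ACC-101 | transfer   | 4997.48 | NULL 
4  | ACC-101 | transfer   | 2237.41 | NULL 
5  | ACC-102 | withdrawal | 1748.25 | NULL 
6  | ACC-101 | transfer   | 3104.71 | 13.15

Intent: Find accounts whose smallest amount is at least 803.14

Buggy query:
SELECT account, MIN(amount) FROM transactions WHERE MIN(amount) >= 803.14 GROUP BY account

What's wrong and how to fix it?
Bug: MIN() in WHERE is a misuse of aggregate

Fix: Replace WHERE with HAVING after the GROUP BY

Corrected query:
SELECT account, MIN(amount) FROM transactions GROUP BY account HAVING MIN(amount) >= 803.14

Result:
account | MIN(amount)
--------+------------
ACC-101 | 2237.41    
ACC-105 | 2779.34    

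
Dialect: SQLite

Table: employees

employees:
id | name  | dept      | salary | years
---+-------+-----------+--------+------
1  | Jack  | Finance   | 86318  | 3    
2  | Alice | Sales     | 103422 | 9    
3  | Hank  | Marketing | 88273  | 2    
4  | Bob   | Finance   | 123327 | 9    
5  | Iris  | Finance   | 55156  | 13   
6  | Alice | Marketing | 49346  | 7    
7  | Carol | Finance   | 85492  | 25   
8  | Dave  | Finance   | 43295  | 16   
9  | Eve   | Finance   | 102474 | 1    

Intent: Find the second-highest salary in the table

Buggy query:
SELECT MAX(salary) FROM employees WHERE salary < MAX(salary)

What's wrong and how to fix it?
Bug: The inner MAX is an aggregate inside WHERE, which is not allowed

Fix: Compute the overall MAX in a subquery, then take MAX of rows below it

Corrected query:
SELECT MAX(salary) FROM employees WHERE salary < (SELECT MAX(salary) FROM employees)

Result:
MAX(salary)
-----------
103422     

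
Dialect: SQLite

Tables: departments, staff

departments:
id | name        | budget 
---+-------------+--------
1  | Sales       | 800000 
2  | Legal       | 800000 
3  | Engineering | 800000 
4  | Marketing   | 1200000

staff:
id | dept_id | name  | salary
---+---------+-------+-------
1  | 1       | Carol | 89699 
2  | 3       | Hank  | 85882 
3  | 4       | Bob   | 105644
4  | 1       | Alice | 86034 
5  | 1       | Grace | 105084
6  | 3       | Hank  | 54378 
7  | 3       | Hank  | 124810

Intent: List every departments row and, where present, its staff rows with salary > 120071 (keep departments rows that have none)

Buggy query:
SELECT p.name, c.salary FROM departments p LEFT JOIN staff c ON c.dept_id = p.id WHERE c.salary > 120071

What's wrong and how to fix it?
Bug: A WHERE condition on the right-hand table after LEFT JOIN drops unmatched parents

Fix: Move the right-table condition into the ON clause so unmatched parents are kept

Corrected query:
SELECT p.name, c.salary FROM departments p LEFT JOIN staff c ON c.dept_id = p.id AND c.salary > 120071

Result:
name        | salary
------------+-------
Sales       | NULL  
Legal       | NULL  
Engineering | 124810
Marketing   | NULL  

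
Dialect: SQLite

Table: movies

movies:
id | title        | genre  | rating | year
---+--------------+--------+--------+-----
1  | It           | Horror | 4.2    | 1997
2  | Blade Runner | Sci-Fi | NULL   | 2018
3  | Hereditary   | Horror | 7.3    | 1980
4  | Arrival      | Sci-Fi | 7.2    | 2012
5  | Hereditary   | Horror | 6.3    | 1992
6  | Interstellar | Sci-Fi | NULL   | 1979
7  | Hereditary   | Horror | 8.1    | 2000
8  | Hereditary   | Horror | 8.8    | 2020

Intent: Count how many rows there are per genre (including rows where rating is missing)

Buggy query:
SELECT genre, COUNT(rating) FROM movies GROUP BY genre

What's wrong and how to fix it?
Bug: COUNT(rating) skips NULLs, so groups with missing rating are undercounted

Fix: Use COUNT(*) to count all rows regardless of NULL

Corrected query:
SELECT genre, COUNT(*) FROM movies GROUP BY genre

Result:
genre  | COUNT(*)
-------+---------
Horror | 5       
Sci-Fi | 3       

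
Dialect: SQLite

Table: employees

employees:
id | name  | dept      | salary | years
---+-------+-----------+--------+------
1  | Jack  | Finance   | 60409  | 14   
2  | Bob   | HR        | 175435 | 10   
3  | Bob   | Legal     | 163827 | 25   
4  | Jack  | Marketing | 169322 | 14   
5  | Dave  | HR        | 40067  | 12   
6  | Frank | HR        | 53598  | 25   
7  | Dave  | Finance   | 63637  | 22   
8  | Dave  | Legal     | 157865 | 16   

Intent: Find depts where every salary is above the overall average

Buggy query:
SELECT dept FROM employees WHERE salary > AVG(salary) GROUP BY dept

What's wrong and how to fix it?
Bug: WHERE evaluates per row before aggregation, so AVG() is unavailable

Fix: Use a subquery for AVG and a HAVING MIN(...) filter so the condition holds for every row in the group

Corrected query:
SELECT dept FROM employees GROUP BY dept HAVING MIN(salary) > (SELECT AVG(salary) FROM employees)

Result:
dept     
---------
Legal    
Marketing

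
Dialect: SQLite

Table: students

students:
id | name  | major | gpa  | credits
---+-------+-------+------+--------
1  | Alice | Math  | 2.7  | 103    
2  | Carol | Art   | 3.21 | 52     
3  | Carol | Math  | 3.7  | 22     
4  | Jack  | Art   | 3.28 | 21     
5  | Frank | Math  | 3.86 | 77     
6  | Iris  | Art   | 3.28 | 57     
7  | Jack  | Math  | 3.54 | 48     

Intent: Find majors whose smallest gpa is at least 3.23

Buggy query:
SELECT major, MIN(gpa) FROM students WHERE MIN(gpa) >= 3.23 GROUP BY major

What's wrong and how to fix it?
Bug: Aggregates like MIN are computed per group after WHERE runs

Fix: Use HAVING for the per-group MIN condition

Corrected query:
SELECT major, MIN(gpa) FROM students GROUP BY major HAVING MIN(gpa) >= 3.23

Result:
(no rows)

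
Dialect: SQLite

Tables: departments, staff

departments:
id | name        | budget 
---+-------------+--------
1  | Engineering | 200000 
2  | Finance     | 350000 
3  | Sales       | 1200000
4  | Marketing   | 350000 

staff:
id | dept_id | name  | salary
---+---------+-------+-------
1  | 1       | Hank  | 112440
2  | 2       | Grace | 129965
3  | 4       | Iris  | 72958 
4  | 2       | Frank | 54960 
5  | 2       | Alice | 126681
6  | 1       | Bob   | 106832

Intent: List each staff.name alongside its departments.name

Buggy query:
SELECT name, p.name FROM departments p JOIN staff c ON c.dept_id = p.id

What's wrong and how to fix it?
Bug: Both tables have a 'name' column; the unqualified reference is ambiguous

Fix: Qualify the column with its table alias (c.name)

Corrected query:
SELECT c.name, p.name FROM departments p JOIN staff c ON c.dept_id = p.id

Result:
name  | name       
------+------------
Hank  | Engineering
Grace | Finance    
Iris  | Marketing  
Frank | Finance    
Alice | Finance    
Bob   | Engineering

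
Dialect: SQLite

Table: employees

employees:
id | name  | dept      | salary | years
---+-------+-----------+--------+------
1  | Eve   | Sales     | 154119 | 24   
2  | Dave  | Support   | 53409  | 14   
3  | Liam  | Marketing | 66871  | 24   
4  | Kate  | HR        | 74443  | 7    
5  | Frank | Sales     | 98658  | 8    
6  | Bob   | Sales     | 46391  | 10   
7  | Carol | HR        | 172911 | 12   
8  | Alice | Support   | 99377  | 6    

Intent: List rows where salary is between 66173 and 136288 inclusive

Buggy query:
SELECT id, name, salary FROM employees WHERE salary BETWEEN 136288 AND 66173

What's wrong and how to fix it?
Bug: BETWEEN expects the lower bound first; with 136288 AND 66173 the range is empty

Fix: Write BETWEEN 66173 AND 136288

Corrected query:
SELECT id, name, salary FROM employees WHERE salary BETWEEN 66173 AND 136288

Result:
id | name  | salary
---+-------+-------
3  | Liam  | 66871 
4  | Kate  | 74443 
5  | Frank | 98658 
8  | Alice | 99377 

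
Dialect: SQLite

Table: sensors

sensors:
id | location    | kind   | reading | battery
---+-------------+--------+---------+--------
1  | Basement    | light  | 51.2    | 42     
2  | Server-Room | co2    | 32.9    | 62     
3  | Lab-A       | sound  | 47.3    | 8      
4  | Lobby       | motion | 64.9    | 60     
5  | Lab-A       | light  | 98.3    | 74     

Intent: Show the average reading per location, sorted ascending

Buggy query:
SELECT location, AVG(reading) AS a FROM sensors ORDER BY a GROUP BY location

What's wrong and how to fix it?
Bug: GROUP BY must precede ORDER BY

Fix: Reorder: SELECT … FROM … GROUP BY … ORDER BY …

Corrected query:
SELECT location, AVG(reading) AS a FROM sensors GROUP BY location ORDER BY a

Result:
location    | a   
------------+-----
Server-Room | 32.9
Basement    | 51.2
Lobby       | 64.9
Lab-A       | 72.8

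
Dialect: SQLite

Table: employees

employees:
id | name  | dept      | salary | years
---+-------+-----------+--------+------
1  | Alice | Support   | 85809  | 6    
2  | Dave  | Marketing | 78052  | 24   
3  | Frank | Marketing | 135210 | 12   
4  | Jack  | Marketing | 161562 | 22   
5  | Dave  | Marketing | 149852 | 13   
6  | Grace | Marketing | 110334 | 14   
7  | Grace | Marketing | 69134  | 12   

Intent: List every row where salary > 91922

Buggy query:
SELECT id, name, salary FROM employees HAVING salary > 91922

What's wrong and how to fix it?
Bug: HAVING filters the output of aggregation, but this query has no GROUP BY and no aggregate functions, so SQLite rejects it (HAVING clause on a non-aggregate query); the condition here is per row

Fix: Replace HAVING with WHERE since the condition applies to individual rows

Corrected query:
SELECT id, name, salary FROM employees WHERE salary > 91922

Result:
id | name  | salary
---+-------+-------
3  | Frank | 135210
4  | Jack  | 161562
5  | Dave  | 149852
6  | Grace | 110334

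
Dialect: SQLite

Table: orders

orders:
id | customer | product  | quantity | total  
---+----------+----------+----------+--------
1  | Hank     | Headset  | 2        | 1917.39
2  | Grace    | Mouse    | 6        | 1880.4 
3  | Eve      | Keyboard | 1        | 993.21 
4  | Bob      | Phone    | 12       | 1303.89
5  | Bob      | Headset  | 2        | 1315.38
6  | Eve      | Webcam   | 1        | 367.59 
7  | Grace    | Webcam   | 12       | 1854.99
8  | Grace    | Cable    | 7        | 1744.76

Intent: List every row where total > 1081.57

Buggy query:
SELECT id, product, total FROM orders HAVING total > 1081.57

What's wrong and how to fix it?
Bug: HAVING filters the output of aggregation, but this query has no GROUP BY and no aggregate functions, so SQLite rejects it (HAVING clause on a non-aggregate query); the condition here is per row

Fix: Use WHERE for row-level filtering

Corrected query:
SELECT id, product, total FROM orders WHERE total > 1081.57

Result:
id | product | total  
---+---------+--------
1  | Headset | 1917.39
2  | Mouse   | 1880.4 
4  | Phone   | 1303.89
5  | Headset | 1315.38
7  | Webcam  | 1854.99
8  | Cable   | 1744.76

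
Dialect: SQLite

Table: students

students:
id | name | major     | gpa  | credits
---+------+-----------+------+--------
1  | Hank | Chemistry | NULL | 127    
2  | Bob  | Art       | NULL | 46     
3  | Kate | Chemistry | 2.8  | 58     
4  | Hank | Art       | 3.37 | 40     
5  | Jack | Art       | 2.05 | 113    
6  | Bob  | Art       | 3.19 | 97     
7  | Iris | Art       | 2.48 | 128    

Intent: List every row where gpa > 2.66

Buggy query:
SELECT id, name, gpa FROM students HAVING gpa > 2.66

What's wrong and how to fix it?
Bug: This is a non-aggregate query (no GROUP BY, no aggregates), so in SQLite the HAVING clause is invalid here; a row-level condition belongs in WHERE

Fix: Use WHERE for row-level filtering

Corrected query:
SELECT id, name, gpa FROM students WHERE gpa > 2.66

Result:
id | name | gpa 
---+------+-----
3  | Kate | 2.8 
4  | Hank | 3.37
6  | Bob  | 3.19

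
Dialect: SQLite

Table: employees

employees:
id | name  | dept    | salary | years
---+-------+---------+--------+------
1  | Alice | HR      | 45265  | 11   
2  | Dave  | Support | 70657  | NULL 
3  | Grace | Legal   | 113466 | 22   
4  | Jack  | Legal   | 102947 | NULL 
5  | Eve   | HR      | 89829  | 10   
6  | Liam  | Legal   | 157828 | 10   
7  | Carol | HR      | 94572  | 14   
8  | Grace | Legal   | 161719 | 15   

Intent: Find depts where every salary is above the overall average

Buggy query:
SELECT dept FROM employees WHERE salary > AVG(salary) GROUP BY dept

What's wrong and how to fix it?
Bug: WHERE evaluates per row before aggregation, so AVG() is unavailable

Fix: Use a subquery for AVG and a HAVING MIN(...) filter so the condition holds for every row in the group

Corrected query:
SELECT dept FROM employees GROUP BY dept HAVING MIN(salary) > (SELECT AVG(salary) FROM employees)

Result:
(no rows)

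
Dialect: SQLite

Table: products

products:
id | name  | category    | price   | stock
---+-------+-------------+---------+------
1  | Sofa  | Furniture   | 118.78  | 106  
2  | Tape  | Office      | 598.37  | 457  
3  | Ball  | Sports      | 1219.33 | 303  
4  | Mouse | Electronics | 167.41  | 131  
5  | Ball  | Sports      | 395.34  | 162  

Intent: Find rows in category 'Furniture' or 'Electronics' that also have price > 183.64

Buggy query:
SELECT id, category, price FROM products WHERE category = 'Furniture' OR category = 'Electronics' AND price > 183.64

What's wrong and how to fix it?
Bug: AND binds tighter than OR, so this parses as category = 'Furniture' OR (category = 'Electronics' AND price > 183.64)

Fix: Add parentheses around the OR so the AND applies to both alternatives

Corrected query:
SELECT id, category, price FROM products WHERE (category = 'Furniture' OR category = 'Electronics') AND price > 183.64

Result:
(no rows)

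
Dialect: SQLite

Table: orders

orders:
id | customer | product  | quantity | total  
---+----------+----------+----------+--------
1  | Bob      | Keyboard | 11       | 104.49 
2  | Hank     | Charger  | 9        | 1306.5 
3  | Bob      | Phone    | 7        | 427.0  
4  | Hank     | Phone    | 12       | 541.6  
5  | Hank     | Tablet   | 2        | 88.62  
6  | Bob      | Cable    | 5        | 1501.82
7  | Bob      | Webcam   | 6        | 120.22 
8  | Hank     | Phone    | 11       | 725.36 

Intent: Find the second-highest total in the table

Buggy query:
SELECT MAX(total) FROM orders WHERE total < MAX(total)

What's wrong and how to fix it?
Bug: MAX(total) on the right of the comparison is an aggregate-in-WHERE error

Fix: Compute the overall MAX in a subquery, then take MAX of rows below it

Corrected query:
SELECT MAX(total) FROM orders WHERE total < (SELECT MAX(total) FROM orders)

Result:
MAX(total)
----------
1306.5    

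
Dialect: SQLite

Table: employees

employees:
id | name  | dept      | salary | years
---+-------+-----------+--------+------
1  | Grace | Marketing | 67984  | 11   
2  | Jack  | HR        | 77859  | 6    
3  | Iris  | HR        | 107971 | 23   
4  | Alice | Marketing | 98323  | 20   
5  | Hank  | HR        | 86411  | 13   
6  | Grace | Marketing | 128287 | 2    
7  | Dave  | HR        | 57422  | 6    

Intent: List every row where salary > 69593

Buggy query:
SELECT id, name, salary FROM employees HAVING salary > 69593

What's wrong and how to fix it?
Bug: This is a non-aggregate query (no GROUP BY, no aggregates), so in SQLite the HAVING clause is invalid here; a row-level condition belongs in WHERE

Fix: Replace HAVING with WHERE since the condition applies to individual rows

Corrected query:
SELECT id, name, salary FROM employees WHERE salary > 69593

Result:
id | name  | salary
---+-------+-------
2  | Jack  | 77859 
3  | Iris  | 107971
4  | Alice | 98323 
5  | Hank  | 86411 
6  | Grace | 128287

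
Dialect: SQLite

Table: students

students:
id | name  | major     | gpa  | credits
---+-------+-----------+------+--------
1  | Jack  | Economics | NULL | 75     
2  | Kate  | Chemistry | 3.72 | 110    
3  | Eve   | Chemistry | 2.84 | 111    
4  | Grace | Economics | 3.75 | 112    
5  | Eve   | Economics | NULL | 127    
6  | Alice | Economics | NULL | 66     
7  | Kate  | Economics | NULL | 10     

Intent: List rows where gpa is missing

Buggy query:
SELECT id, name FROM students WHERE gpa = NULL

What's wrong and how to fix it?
Bug: '= NULL' is always unknown in SQL three-valued logic, so no rows match

Fix: Use IS NULL to test for NULL

Corrected query:
SELECT id, name FROM students WHERE gpa IS NULL

Result:
id | name 
---+------
1  | Jack 
5  | Eve  
6  | Alice
7  | Kate 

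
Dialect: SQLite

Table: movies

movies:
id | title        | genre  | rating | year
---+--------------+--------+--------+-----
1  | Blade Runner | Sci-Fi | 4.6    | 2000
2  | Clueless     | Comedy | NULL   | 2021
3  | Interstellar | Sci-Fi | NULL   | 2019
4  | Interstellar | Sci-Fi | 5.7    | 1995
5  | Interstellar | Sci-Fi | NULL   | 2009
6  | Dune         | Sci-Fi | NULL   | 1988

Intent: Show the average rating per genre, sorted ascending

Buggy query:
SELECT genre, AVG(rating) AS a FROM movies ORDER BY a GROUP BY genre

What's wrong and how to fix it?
Bug: GROUP BY must precede ORDER BY

Fix: Reorder: SELECT … FROM … GROUP BY … ORDER BY …

Corrected query:
SELECT genre, AVG(rating) AS a FROM movies GROUP BY genre ORDER BY a

Result:
genre  | a   
-------+-----
Comedy | NULL
Sci-Fi | 5.15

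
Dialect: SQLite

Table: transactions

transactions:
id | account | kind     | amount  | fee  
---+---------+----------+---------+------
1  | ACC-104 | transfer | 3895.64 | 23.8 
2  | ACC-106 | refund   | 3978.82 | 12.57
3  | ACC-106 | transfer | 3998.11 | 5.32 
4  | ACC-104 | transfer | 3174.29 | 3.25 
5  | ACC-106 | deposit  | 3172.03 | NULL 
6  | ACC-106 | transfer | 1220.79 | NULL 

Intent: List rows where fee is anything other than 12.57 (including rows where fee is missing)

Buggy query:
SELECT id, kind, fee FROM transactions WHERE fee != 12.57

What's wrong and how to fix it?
Bug: 'fee != 12.57' is unknown when fee is NULL, so NULL rows are silently excluded

Fix: Add an explicit OR fee IS NULL to include the missing-value rows

Corrected query:
SELECT id, kind, fee FROM transactions WHERE fee != 12.57 OR fee IS NULL

Result:
id | kind     | fee 
---+----------+-----
1  | transfer | 23.8
3  | transfer | 5.32
4  | transfer | 3.25
5  | deposit  | NULL
6  | transfer | NULL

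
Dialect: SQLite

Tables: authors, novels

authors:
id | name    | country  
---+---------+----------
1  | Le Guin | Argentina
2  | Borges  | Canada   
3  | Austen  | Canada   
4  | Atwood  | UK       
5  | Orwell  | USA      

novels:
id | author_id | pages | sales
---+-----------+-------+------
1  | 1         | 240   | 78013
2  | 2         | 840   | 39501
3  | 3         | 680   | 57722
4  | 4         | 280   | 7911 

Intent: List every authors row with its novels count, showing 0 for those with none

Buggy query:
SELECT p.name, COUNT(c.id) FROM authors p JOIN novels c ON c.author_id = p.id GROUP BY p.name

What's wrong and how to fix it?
Bug: INNER JOIN drops authors rows that have no matching novels rows

Fix: Use LEFT JOIN so parents without children still appear (COUNT(c.id) gives 0)

Corrected query:
SELECT p.name, COUNT(c.id) FROM authors p LEFT JOIN novels c ON c.author_id = p.id GROUP BY p.name

Result:
name    | COUNT(c.id)
--------+------------
Atwood  | 1          
Austen  | 1          
Borges  | 1          
Le Guin | 1          
Orwell  | 0          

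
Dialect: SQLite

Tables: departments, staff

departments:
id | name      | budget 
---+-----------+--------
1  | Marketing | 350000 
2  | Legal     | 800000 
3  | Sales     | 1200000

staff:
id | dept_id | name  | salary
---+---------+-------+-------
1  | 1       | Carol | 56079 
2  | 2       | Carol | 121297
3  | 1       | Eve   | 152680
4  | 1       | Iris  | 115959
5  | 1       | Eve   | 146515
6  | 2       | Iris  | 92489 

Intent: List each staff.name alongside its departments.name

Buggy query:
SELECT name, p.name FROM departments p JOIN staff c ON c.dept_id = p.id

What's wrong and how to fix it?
Bug: 'name' exists in both joined tables, so the database can't tell which one is meant

Fix: Qualify the column with its table alias (c.name)

Corrected query:
SELECT c.name, p.name FROM departments p JOIN staff c ON c.dept_id = p.id

Result:
name  | name     
------+----------
Carol | Marketing
Carol | Legal    
Eve   | Marketing
Iris  | Marketing
Eve   | Marketing
Iris  | Legal    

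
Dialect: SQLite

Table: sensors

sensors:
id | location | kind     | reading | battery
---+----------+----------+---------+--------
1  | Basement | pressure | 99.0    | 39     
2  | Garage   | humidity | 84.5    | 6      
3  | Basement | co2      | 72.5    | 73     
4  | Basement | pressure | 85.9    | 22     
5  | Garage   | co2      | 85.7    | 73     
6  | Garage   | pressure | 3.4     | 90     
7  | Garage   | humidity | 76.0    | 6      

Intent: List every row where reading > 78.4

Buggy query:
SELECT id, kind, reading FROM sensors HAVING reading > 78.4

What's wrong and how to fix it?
Bug: HAVING filters the output of aggregation, but this query has no GROUP BY and no aggregate functions, so SQLite rejects it (HAVING clause on a non-aggregate query); the condition here is per row

Fix: Replace HAVING with WHERE since the condition applies to individual rows

Corrected query:
SELECT id, kind, reading FROM sensors WHERE reading > 78.4

Result:
id | kind     | reading
---+----------+--------
1  | pressure | 99     
2  | humidity | 84.5   
4  | pressure | 85.9   
5  | co2      | 85.7   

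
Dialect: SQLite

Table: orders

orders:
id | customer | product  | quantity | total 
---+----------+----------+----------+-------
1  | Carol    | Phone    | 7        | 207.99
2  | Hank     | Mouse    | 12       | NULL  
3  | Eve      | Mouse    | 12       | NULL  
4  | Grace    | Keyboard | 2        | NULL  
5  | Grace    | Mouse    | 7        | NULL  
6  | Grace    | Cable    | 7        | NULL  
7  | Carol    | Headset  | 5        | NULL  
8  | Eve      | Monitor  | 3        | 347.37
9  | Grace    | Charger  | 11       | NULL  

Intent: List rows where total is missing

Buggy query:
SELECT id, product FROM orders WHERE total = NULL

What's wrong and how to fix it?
Bug: '= NULL' is always unknown in SQL three-valued logic, so no rows match

Fix: Replace '= NULL' with 'IS NULL'

Corrected query:
SELECT id, product FROM orders WHERE total IS NULL

Result:
id | product 
---+---------
2  | Mouse   
3  | Mouse   
4  | Keyboard
5  | Mouse   
6  | Cable   
7  | Headset 
9  | Charger 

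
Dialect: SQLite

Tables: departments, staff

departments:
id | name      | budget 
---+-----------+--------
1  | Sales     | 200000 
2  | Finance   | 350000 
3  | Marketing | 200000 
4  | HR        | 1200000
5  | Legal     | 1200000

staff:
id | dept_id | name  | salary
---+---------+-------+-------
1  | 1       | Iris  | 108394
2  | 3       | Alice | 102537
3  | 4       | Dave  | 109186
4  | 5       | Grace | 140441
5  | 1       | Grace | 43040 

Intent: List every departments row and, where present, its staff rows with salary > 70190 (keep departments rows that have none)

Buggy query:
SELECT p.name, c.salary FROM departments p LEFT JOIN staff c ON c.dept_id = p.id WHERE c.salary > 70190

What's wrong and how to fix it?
Bug: Filtering c.salary in WHERE discards the NULL rows produced by LEFT JOIN, turning it into an inner join

Fix: Move the right-table condition into the ON clause so unmatched parents are kept

Corrected query:
SELECT p.name, c.salary FROM departments p LEFT JOIN staff c ON c.dept_id = p.id AND c.salary > 70190

Result:
name      | salary
----------+-------
Sales     | 108394
Finance   | NULL  
Marketing | 102537
HR        | 109186
Legal     | 140441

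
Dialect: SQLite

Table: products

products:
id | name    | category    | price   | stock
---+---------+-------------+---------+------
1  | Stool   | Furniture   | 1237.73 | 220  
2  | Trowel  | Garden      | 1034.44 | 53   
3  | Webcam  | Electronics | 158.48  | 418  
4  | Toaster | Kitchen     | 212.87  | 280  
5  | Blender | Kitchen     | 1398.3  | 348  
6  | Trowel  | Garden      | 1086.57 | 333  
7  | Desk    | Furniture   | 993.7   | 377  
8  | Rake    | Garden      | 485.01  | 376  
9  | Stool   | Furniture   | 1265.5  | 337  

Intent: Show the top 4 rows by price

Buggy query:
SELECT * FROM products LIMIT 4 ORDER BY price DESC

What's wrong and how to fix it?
Bug: LIMIT must come after ORDER BY

Fix: Sort with ORDER BY, then apply LIMIT

Corrected query:
SELECT * FROM products ORDER BY price DESC LIMIT 4

Result:
id | name    | category  | price   | stock
---+---------+-----------+---------+------
5  | Blender | Kitchen   | 1398.3  | 348  
9  | Stool   | Furniture | 1265.5  | 337  
1  | Stool   | Furniture | 1237.73 | 220  
6  | Trowel  | Garden    | 1086.57 | 333  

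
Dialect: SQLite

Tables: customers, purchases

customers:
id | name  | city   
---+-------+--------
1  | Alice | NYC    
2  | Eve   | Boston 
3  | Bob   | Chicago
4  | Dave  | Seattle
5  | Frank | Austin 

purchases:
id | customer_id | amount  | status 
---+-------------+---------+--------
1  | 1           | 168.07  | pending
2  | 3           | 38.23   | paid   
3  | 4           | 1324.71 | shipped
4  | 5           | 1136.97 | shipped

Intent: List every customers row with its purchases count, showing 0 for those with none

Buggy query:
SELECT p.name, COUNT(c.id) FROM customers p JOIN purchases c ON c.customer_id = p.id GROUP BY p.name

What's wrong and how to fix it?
Bug: INNER JOIN drops customers rows that have no matching purchases rows

Fix: Use LEFT JOIN so parents without children still appear (COUNT(c.id) gives 0)

Corrected query:
SELECT p.name, COUNT(c.id) FROM customers p LEFT JOIN purchases c ON c.customer_id = p.id GROUP BY p.name

Result:
name  | COUNT(c.id)
------+------------
Alice | 1          
Bob   | 1          
Dave  | 1          
Eve   | 0          
Frank | 1          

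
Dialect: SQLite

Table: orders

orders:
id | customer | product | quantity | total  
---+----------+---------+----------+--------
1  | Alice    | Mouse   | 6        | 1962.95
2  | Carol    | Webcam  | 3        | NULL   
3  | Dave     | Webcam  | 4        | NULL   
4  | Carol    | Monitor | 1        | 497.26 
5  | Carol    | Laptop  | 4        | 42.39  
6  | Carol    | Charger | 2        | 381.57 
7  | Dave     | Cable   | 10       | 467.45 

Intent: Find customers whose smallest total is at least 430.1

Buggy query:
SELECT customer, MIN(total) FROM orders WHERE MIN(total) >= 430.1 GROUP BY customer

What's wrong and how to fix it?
Bug: MIN() in WHERE is a misuse of aggregate

Fix: Use HAVING for the per-group MIN condition

Corrected query:
SELECT customer, MIN(total) FROM orders GROUP BY customer HAVING MIN(total) >= 430.1

Result:
customer | MIN(total)
---------+-----------
Alice    | 1962.95   
Dave     | 467.45    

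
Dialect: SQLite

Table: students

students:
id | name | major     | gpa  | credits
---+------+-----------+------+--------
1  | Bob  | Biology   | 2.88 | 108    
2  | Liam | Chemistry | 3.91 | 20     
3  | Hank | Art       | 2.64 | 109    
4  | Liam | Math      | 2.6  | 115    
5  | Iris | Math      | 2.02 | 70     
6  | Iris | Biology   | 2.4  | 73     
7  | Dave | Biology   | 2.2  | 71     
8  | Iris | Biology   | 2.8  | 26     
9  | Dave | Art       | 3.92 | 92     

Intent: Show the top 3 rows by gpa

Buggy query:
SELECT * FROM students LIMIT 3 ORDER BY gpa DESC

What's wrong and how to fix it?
Bug: ORDER BY cannot follow LIMIT; LIMIT is the final clause

Fix: Swap the clauses: ORDER BY first, then LIMIT

Corrected query:
SELECT * FROM students ORDER BY gpa DESC LIMIT 3

Result:
id | name | major     | gpa  | credits
---+------+-----------+------+--------
9  | Dave | Art       | 3.92 | 92     
2  | Liam | Chemistry | 3.91 | 20     
1  | Bob  | Biology   | 2.88 | 108    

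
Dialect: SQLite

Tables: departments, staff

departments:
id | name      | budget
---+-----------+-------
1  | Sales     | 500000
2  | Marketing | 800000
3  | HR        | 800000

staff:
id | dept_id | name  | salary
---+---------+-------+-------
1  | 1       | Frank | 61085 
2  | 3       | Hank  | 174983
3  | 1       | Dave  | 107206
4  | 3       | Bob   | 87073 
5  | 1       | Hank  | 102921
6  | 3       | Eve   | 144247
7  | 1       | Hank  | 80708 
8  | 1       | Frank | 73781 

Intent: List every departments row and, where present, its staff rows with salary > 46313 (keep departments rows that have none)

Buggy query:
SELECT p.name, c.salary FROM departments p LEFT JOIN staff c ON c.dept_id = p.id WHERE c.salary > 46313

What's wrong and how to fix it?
Bug: Filtering c.salary in WHERE discards the NULL rows produced by LEFT JOIN, turning it into an inner join

Fix: Put 'c.salary > 46313' in the JOIN's ON clause instead of WHERE

Corrected query:
SELECT p.name, c.salary FROM departments p LEFT JOIN staff c ON c.dept_id = p.id AND c.salary > 46313

Result:
name      | salary
----------+-------
Sales     | 61085 
Sales     | 73781 
Sales     | 80708 
Sales     | 102921
Sales     | 107206
Marketing | NULL  
HR        | 87073 
HR        | 144247
HR        | 174983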